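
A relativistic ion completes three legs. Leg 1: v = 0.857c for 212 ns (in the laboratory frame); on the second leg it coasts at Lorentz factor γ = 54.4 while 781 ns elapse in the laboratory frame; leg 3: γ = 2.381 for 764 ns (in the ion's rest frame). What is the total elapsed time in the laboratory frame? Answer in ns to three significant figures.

Δt = 2810 ns

Leg 1: 212 ns is already measured in the laboratory frame.
Leg 2: 781 ns is already measured in the laboratory frame.
Leg 3: γ = 2.381; Δt_3 = 2.381 × 764 = 1819 ns.
Total: 212.0 + 781.0 + 1819 ns.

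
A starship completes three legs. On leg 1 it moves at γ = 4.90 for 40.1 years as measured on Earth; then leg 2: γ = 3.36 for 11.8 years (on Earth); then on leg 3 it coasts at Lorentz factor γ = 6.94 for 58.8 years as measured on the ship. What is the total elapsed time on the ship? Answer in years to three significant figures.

τ = 70.5 years

Leg 1: γ = 4.90; τ_1 = 40.1/4.900 = 8.184 years.
Leg 2: γ = 3.36; τ_2 = 11.8/3.360 = 3.512 years.
Leg 3: 58.8 years is already measured on the ship.
Total: 8.184 + 3.512 + 58.80 years.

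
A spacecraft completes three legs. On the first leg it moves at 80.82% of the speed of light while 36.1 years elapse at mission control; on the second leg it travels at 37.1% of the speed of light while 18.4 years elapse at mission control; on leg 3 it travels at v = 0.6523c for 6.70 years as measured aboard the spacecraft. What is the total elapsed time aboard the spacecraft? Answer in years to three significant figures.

Leg 1: β = 0.8082; γ = 1/√(1 − 0.8082²) = 1/√0.3468 = 1.698; τ_1 = 36.1/1.698 = 21.26 years.
Leg 2: β = 0.371; γ = 1/√(1 − 0.371²) = 1/√0.8624 = 1.077; τ_2 = 18.4/1.077 = 17.09 years.
Leg 3: 6.70 years is already measured aboard the spacecraft.
Total: 21.26 + 17.09 + 6.700 years.

τ = 45.0 years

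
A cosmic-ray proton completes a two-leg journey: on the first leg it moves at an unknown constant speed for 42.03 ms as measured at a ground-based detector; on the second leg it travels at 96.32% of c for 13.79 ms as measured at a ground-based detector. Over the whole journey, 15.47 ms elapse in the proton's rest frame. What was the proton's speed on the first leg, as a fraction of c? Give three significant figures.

β = 0.960

Leg 1: speed unknown; τ_1 = 42.03/γ_1.
Leg 2: β = 0.9632; γ = 1/√(1 − 0.9632²) = 1/√0.07225 = 3.720; τ_2 = 13.79/3.720 = 3.707 ms.
Total proper time: τ_1 + 3.707 = 15.47, so τ_1 = 15.47 − 3.707 = 11.76 ms.
γ_1 = 42.03/11.76 = 3.573; β = √(1 − 1/γ²) = √0.9217.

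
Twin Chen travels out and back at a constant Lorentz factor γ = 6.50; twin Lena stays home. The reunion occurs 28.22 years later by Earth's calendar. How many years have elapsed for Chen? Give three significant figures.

τ = 4.34 years

γ = 6.50
Chen's clock measures proper time along the trip: τ = Δt/γ = 28.22/6.500 years.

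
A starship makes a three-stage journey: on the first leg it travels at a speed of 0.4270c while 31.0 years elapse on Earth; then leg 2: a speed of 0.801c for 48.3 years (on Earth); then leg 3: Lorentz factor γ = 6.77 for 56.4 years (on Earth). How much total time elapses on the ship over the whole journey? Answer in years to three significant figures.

Leg 1: γ = 1/√(1 − 0.4270²) = 1/√0.8177 = 1.106; τ_1 = 31.0/1.106 = 28.03 years.
Leg 2: γ = 1/√(1 − 0.801²) = 1/√0.3584 = 1.670; τ_2 = 48.3/1.670 = 28.92 years.
Leg 3: γ = 6.77; τ_3 = 56.4/6.770 = 8.331 years.
Total: 28.03 + 28.92 + 8.331 years.

τ = 65.3 years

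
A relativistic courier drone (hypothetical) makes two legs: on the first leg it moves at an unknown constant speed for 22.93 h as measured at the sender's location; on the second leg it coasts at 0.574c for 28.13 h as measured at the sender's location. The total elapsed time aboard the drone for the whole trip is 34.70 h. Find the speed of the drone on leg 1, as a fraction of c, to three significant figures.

Leg 1: speed unknown; τ_1 = 22.93/γ_1.
Leg 2: γ = 1/√(1 − 0.574²) = 1/√0.6705 = 1.221; τ_2 = 28.13/1.221 = 23.03 h.
Total proper time: τ_1 + 23.03 = 34.70, so τ_1 = 34.70 − 23.03 = 11.67 h.
γ_1 = 22.93/11.67 = 1.966; β = √(1 − 1/γ²) = √0.7412.

β = 0.861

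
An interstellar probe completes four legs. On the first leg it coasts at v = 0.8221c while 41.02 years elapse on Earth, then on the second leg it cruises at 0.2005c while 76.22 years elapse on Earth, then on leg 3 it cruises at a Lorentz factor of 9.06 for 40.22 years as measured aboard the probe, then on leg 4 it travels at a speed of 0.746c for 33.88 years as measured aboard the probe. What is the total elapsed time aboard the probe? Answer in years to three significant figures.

Leg 1: γ = 1/√(1 − 0.8221²) = 1/√0.3242 = 1.756; τ_1 = 41.02/1.756 = 23.35 years.
Leg 2: γ = 1/√(1 − 0.2005²) = 1/√0.9598 = 1.021; τ_2 = 76.22/1.021 = 74.67 years.
Leg 3: 40.22 years is already measured aboard the probe.
Leg 4: 33.88 years is already measured aboard the probe.
Total: 23.35 + 74.67 + 40.22 + 33.88 years.

τ = 172 years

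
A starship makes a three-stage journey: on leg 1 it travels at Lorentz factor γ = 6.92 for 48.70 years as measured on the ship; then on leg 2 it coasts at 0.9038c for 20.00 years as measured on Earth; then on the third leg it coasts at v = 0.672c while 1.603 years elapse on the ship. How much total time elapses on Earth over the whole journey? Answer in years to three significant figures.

Leg 1: γ = 6.92; Δt_1 = 6.920 × 48.70 = 337.0 years.
Leg 2: 20.00 years is already measured on Earth.
Leg 3: γ = 1/√(1 − 0.672²) = 1/√0.5484 = 1.350; Δt_3 = 1.350 × 1.603 = 2.165 years.
Total: 337.0 + 20.00 + 2.165 years.

Δt = 359 years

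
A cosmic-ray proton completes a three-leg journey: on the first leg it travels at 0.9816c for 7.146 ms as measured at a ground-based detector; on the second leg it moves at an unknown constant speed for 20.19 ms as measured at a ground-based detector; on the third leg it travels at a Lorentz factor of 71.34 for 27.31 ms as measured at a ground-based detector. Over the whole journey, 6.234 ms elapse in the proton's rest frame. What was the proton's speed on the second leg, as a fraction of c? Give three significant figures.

Leg 1: γ = 1/√(1 − 0.9816²) = 1/√0.03646 = 5.237; τ_1 = 7.146/5.237 = 1.365 ms.
Leg 2: speed unknown; τ_2 = 20.19/γ_2.
Leg 3: γ = 71.34; τ_3 = 27.31/71.34 = 0.3828 ms.
Total proper time: 1.365 + τ_2 + 0.3828 = 6.234, so τ_2 = 6.234 − 1.747 = 4.487 ms.
γ_2 = 20.19/4.487 = 4.500; β = √(1 − 1/γ²) = √0.9506.

β = 0.975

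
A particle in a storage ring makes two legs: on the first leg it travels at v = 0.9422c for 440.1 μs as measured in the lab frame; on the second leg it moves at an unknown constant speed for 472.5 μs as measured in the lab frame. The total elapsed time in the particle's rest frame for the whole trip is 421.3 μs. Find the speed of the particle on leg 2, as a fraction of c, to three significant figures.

Leg 1: γ = 1/√(1 − 0.9422²) = 1/√0.1123 = 2.985; τ_1 = 440.1/2.985 = 147.5 μs.
Leg 2: speed unknown; τ_2 = 472.5/γ_2.
Total proper time: 147.5 + τ_2 = 421.3, so τ_2 = 421.3 − 147.5 = 273.8 μs.
γ_2 = 472.5/273.8 = 1.725; β = √(1 − 1/γ²) = √0.6641.

β = 0.815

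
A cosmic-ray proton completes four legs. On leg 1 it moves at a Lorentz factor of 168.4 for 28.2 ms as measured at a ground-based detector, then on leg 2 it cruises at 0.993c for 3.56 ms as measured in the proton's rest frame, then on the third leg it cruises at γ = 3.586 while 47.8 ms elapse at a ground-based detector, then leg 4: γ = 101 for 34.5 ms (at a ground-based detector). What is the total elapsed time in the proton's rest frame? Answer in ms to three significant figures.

τ = 17.4 ms

Leg 1: γ = 168.4; τ_1 = 28.2/168.4 = 0.1675 ms.
Leg 2: 3.56 ms is already measured in the proton's rest frame.
Leg 3: γ = 3.586; τ_3 = 47.8/3.586 = 13.33 ms.
Leg 4: γ = 101; τ_4 = 34.5/101.0 = 0.3416 ms.
Total: 0.1675 + 3.560 + 13.33 + 0.3416 ms.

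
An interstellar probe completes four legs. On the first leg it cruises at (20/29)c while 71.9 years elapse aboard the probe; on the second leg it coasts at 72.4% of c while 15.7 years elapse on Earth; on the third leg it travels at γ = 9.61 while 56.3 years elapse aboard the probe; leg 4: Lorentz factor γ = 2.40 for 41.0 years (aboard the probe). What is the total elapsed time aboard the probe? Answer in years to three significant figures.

τ = 180 years

Leg 1: 71.9 years is already measured aboard the probe.
Leg 2: β = 0.724; γ = 1/√(1 − 0.724²) = 1/√0.4758 = 1.450; τ_2 = 15.7/1.450 = 10.83 years.
Leg 3: 56.3 years is already measured aboard the probe.
Leg 4: 41.0 years is already measured aboard the probe.
Total: 71.90 + 10.83 + 56.30 + 41.00 years.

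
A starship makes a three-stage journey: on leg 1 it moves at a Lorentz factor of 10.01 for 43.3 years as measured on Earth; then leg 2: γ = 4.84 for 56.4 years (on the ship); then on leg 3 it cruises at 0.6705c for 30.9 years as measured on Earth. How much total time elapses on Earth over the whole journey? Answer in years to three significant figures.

Leg 1: 43.3 years is already measured on Earth.
Leg 2: γ = 4.84; Δt_2 = 4.840 × 56.4 = 273.0 years.
Leg 3: 30.9 years is already measured on Earth.
Total: 43.30 + 273.0 + 30.90 years.

Δt = 347 years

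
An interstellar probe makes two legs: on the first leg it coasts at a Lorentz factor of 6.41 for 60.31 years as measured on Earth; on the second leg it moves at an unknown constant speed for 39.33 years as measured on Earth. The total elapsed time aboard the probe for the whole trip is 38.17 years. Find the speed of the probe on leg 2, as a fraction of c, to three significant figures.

β = 0.682

Leg 1: γ = 6.41; τ_1 = 60.31/6.410 = 9.409 years.
Leg 2: speed unknown; τ_2 = 39.33/γ_2.
Total proper time: 9.409 + τ_2 = 38.17, so τ_2 = 38.17 − 9.409 = 28.76 years.
γ_2 = 39.33/28.76 = 1.367; β = √(1 − 1/γ²) = √0.4652.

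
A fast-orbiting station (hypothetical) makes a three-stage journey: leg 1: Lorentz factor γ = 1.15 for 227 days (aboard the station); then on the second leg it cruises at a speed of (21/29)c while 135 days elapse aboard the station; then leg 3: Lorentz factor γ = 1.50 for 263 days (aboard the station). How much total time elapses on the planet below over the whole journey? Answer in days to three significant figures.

Leg 1: γ = 1.15; Δt_1 = 1.150 × 227 = 261.0 days.
Leg 2: γ = 1/√(1 − (21/29)²) = 29/20 = 1.450; Δt_2 = 1.450 × 135 = 195.8 days.
Leg 3: γ = 1.50; Δt_3 = 1.500 × 263 = 394.5 days.
Total: 261.0 + 195.8 + 394.5 days.

Δt = 851 days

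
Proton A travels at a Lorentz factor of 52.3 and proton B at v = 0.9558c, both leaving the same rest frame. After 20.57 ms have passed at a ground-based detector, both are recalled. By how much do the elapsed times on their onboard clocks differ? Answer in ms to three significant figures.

|τ_A − τ_B| = 5.65 ms

A: γ = 52.3; τ_A = 20.57/52.30 = 0.3933 ms.
B: γ = 1/√(1 − 0.9558²) = 1/√0.08645 = 3.401; τ_B = 20.57/3.401 = 6.048 ms.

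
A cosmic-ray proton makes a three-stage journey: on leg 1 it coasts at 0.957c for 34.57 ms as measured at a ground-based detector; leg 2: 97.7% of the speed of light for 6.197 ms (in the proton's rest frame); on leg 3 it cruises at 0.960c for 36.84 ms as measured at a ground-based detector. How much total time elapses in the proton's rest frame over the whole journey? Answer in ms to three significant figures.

τ = 26.5 ms

Leg 1: γ = 1/√(1 − 0.957²) = 1/√0.08415 = 3.447; τ_1 = 34.57/3.447 = 10.03 ms.
Leg 2: 6.197 ms is already measured in the proton's rest frame.
Leg 3: γ = 1/√(1 − 0.960²) = 25/7 ≈ 3.571; τ_3 = 36.84/3.571 = 10.32 ms.
Total: 10.03 + 6.197 + 10.32 ms.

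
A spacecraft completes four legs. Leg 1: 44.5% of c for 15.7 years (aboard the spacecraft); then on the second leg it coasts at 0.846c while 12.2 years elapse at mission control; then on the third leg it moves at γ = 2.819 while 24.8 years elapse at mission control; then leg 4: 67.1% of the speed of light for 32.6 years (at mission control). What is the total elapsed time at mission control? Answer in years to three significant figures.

Leg 1: β = 0.445; γ = 1/√(1 − 0.445²) = 1/√0.8020 = 1.117; Δt_1 = 1.117 × 15.7 = 17.53 years.
Leg 2: 12.2 years is already measured at mission control.
Leg 3: 24.8 years is already measured at mission control.
Leg 4: 32.6 years is already measured at mission control.
Total: 17.53 + 12.20 + 24.80 + 32.60 years.

Δt = 87.1 years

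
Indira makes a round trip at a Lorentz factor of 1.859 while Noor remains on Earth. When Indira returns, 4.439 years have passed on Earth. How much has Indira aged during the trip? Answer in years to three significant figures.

τ = 2.39 years

γ = 1.859
Indira's clock measures proper time along the trip: τ = Δt/γ = 4.439/1.859 years.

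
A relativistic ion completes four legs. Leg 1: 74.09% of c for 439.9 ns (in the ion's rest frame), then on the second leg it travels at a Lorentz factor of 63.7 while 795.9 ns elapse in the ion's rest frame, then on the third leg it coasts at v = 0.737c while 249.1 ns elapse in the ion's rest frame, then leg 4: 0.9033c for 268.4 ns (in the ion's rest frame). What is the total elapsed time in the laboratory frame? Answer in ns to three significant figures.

Δt = 5.23×10⁴ ns

Leg 1: β = 0.7409; γ = 1/√(1 − 0.7409²) = 1/√0.4511 = 1.489; Δt_1 = 1.489 × 439.9 = 655.0 ns.
Leg 2: γ = 63.7; Δt_2 = 63.70 × 795.9 = 5.070×10⁴ ns.
Leg 3: γ = 1/√(1 − 0.737²) = 1/√0.4568 = 1.480; Δt_3 = 1.480 × 249.1 = 368.5 ns.
Leg 4: γ = 1/√(1 − 0.9033²) = 1/√0.1840 = 2.331; Δt_4 = 2.331 × 268.4 = 625.6 ns.
Total: 655.0 + 5.070×10⁴ + 368.5 + 625.6 ns.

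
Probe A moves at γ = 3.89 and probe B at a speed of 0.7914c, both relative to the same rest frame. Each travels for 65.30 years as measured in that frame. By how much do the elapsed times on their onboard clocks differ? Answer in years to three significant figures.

|τ_A − τ_B| = 23.1 years

A: γ = 3.89; τ_A = 65.30/3.890 = 16.79 years.
B: γ = 1/√(1 − 0.7914²) = 1/√0.3737 = 1.636; τ_B = 65.30/1.636 = 39.92 years.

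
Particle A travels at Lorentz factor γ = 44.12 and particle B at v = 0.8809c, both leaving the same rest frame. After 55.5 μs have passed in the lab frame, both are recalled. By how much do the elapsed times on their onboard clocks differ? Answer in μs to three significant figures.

A: γ = 44.12; τ_A = 55.5/44.12 = 1.258 μs.
B: γ = 1/√(1 − 0.8809²) = 1/√0.2240 = 2.113; τ_B = 55.5/2.113 = 26.27 μs.

|τ_A − τ_B| = 25.0 μs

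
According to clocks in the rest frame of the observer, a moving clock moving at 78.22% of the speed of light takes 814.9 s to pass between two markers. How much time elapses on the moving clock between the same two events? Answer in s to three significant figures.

β = 0.7822; γ = 1/√(1 − 0.7822²) = 1/√0.3882 = 1.605
The interval measured in the rest frame of the observer is the dilated one; the clock on the moving clock measures the proper time τ = Δt/γ = 814.9/1.605 s.

τ = 508 s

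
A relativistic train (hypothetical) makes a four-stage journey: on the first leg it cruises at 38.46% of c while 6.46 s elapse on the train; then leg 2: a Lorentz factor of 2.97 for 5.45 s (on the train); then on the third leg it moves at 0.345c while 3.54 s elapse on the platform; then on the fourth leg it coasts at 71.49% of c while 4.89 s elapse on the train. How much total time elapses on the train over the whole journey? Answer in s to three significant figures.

Leg 1: 6.46 s is already measured on the train.
Leg 2: 5.45 s is already measured on the train.
Leg 3: γ = 1/√(1 − 0.345²) = 1/√0.8810 = 1.065; τ_3 = 3.54/1.065 = 3.323 s.
Leg 4: 4.89 s is already measured on the train.
Total: 6.460 + 5.450 + 3.323 + 4.890 s.

τ = 20.1 s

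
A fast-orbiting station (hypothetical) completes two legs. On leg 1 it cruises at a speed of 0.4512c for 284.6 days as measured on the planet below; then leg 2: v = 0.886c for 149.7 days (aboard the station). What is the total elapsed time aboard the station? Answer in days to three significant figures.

τ = 404 days

Leg 1: γ = 1/√(1 − 0.4512²) = 1/√0.7964 = 1.121; τ_1 = 284.6/1.121 = 254.0 days.
Leg 2: 149.7 days is already measured aboard the station.
Total: 254.0 + 149.7 days.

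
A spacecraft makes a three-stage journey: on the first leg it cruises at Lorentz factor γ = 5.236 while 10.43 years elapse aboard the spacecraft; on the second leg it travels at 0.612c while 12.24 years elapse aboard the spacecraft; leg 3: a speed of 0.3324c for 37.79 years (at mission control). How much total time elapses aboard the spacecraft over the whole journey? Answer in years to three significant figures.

τ = 58.3 years

Leg 1: 10.43 years is already measured aboard the spacecraft.
Leg 2: 12.24 years is already measured aboard the spacecraft.
Leg 3: γ = 1/√(1 − 0.3324²) = 1/√0.8895 = 1.060; τ_3 = 37.79/1.060 = 35.64 years.
Total: 10.43 + 12.24 + 35.64 years.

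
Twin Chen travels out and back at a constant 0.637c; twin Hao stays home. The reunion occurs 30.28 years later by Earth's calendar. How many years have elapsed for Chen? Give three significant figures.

γ = 1/√(1 − 0.637²) = 1/√0.5942 = 1.297
Chen's clock measures proper time along the trip: τ = Δt/γ = 30.28/1.297 years.

τ = 23.3 years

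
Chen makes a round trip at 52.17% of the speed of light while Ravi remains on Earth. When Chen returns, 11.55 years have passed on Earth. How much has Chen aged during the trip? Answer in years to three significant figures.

τ = 9.85 years

β = 0.5217; γ = 1/√(1 − 0.5217²) = 1/√0.7278 = 1.172
Chen's clock measures proper time along the trip: τ = Δt/γ = 11.55/1.172 years.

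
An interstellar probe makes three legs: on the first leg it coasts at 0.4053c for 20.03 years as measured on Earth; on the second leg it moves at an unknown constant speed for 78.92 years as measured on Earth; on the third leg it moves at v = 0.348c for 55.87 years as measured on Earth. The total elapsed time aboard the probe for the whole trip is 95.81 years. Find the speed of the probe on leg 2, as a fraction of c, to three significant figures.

β = 0.948

Leg 1: γ = 1/√(1 − 0.4053²) = 1/√0.8357 = 1.094; τ_1 = 20.03/1.094 = 18.31 years.
Leg 2: speed unknown; τ_2 = 78.92/γ_2.
Leg 3: γ = 1/√(1 − 0.348²) = 1/√0.8789 = 1.067; τ_3 = 55.87/1.067 = 52.38 years.
Total proper time: 18.31 + τ_2 + 52.38 = 95.81, so τ_2 = 95.81 − 70.69 = 25.12 years.
γ_2 = 78.92/25.12 = 3.142; β = √(1 − 1/γ²) = √0.8987.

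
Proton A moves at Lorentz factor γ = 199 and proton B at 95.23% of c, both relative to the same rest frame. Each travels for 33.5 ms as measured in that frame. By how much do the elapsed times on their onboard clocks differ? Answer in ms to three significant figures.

|τ_A − τ_B| = 10.1 ms

A: γ = 199; τ_A = 33.5/199.0 = 0.1683 ms.
B: β = 0.9523; γ = 1/√(1 − 0.9523²) = 1/√0.09312 = 3.277; τ_B = 33.5/3.277 = 10.22 ms.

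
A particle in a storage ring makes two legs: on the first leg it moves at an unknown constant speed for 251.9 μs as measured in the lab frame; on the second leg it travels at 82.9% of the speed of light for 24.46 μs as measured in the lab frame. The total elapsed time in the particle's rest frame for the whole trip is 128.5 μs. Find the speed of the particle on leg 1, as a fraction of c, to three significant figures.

Leg 1: speed unknown; τ_1 = 251.9/γ_1.
Leg 2: β = 0.829; γ = 1/√(1 − 0.829²) = 1/√0.3128 = 1.788; τ_2 = 24.46/1.788 = 13.68 μs.
Total proper time: τ_1 + 13.68 = 128.5, so τ_1 = 128.5 − 13.68 = 114.8 μs.
γ_1 = 251.9/114.8 = 2.194; β = √(1 − 1/γ²) = √0.7922.

β = 0.890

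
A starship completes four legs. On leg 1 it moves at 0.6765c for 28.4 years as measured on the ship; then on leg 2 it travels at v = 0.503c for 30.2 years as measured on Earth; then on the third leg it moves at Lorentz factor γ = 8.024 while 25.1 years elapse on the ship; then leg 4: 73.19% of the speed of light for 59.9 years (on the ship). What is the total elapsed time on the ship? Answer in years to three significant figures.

Leg 1: 28.4 years is already measured on the ship.
Leg 2: γ = 1/√(1 − 0.503²) = 1/√0.7470 = 1.157; τ_2 = 30.2/1.157 = 26.10 years.
Leg 3: 25.1 years is already measured on the ship.
Leg 4: 59.9 years is already measured on the ship.
Total: 28.40 + 26.10 + 25.10 + 59.90 years.

τ = 140 years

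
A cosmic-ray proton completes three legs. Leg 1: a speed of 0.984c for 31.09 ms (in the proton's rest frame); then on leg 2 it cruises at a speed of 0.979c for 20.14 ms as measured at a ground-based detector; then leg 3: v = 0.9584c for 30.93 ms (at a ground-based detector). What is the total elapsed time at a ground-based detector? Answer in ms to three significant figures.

Δt = 226 ms

Leg 1: γ = 1/√(1 − 0.984²) = 1/√0.03174 = 5.613; Δt_1 = 5.613 × 31.09 = 174.5 ms.
Leg 2: 20.14 ms is already measured at a ground-based detector.
Leg 3: 30.93 ms is already measured at a ground-based detector.
Total: 174.5 + 20.14 + 30.93 ms.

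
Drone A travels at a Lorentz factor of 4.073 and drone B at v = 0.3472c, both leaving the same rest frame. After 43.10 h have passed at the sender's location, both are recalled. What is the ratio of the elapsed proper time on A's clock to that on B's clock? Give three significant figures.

τ_A/τ_B = 0.262

A: γ = 4.073. B: γ = 1/√(1 − 0.3472²) = 1/√0.8795 = 1.066.
τ_A/τ_B = γ_B/γ_A = 1.066/4.073 = 0.2618, so τ_A/τ_B = 0.2618.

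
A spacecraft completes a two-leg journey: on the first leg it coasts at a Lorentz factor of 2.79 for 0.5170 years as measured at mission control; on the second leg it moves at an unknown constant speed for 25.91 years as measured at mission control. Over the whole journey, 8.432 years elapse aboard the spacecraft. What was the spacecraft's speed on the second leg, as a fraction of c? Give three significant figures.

β = 0.948

Leg 1: γ = 2.79; τ_1 = 0.5170/2.790 = 0.1853 years.
Leg 2: speed unknown; τ_2 = 25.91/γ_2.
Total proper time: 0.1853 + τ_2 = 8.432, so τ_2 = 8.432 − 0.1853 = 8.247 years.
γ_2 = 25.91/8.247 = 3.142; β = √(1 − 1/γ²) = √0.8987.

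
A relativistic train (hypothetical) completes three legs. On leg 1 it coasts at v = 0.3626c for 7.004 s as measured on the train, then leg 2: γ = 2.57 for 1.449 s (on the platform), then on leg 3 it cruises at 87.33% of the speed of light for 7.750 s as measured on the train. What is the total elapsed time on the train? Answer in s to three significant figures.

τ = 15.3 s

Leg 1: 7.004 s is already measured on the train.
Leg 2: γ = 2.57; τ_2 = 1.449/2.570 = 0.5638 s.
Leg 3: 7.750 s is already measured on the train.
Total: 7.004 + 0.5638 + 7.750 s.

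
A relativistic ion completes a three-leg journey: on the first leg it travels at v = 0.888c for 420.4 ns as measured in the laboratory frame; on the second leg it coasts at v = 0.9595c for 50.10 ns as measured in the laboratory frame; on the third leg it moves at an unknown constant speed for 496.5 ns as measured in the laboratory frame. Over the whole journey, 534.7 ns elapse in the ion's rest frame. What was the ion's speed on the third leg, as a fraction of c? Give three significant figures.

β = 0.752

Leg 1: γ = 1/√(1 − 0.888²) = 1/√0.2115 = 2.175; τ_1 = 420.4/2.175 = 193.3 ns.
Leg 2: γ = 1/√(1 − 0.9595²) = 1/√0.07936 = 3.550; τ_2 = 50.10/3.550 = 14.11 ns.
Leg 3: speed unknown; τ_3 = 496.5/γ_3.
Total proper time: 193.3 + 14.11 + τ_3 = 534.7, so τ_3 = 534.7 − 207.4 = 327.3 ns.
γ_3 = 496.5/327.3 = 1.517; β = √(1 − 1/γ²) = √0.5655.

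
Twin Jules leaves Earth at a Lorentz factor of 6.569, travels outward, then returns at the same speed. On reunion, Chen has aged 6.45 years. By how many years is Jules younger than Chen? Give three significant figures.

γ = 6.569
Jules's elapsed proper time: τ = 6.45/6.569 = 0.9819 years.
Age gap = Δt − τ = 6.45 − 0.9819 years.

Δt − τ = 5.47 years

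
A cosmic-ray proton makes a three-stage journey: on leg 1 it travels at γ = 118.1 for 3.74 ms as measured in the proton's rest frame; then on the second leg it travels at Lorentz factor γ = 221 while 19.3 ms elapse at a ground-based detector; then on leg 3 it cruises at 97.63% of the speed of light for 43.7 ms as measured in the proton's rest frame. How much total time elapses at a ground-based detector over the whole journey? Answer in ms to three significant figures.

Δt = 663 ms

Leg 1: γ = 118.1; Δt_1 = 118.1 × 3.74 = 441.7 ms.
Leg 2: 19.3 ms is already measured at a ground-based detector.
Leg 3: β = 0.9763; γ = 1/√(1 − 0.9763²) = 1/√0.04684 = 4.621; Δt_3 = 4.621 × 43.7 = 201.9 ms.
Total: 441.7 + 19.30 + 201.9 ms.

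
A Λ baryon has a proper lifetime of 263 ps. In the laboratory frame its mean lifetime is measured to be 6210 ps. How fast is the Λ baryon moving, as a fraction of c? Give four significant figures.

γ = Δt/τ₀ = 6210/263 = 23.61
β = √(1 − 1/γ²) = √(1 − 0.001794) = √0.9982

v = 0.9991c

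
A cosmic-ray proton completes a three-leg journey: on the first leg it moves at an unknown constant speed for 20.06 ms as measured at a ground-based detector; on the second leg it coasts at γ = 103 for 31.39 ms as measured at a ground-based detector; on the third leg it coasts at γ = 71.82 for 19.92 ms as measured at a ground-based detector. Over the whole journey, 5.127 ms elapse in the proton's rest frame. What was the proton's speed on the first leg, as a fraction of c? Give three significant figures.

Leg 1: speed unknown; τ_1 = 20.06/γ_1.
Leg 2: γ = 103; τ_2 = 31.39/103.0 = 0.3048 ms.
Leg 3: γ = 71.82; τ_3 = 19.92/71.82 = 0.2774 ms.
Total proper time: τ_1 + 0.3048 + 0.2774 = 5.127, so τ_1 = 5.127 − 0.5821 = 4.545 ms.
γ_1 = 20.06/4.545 = 4.414; β = √(1 − 1/γ²) = √0.9487.

β = 0.974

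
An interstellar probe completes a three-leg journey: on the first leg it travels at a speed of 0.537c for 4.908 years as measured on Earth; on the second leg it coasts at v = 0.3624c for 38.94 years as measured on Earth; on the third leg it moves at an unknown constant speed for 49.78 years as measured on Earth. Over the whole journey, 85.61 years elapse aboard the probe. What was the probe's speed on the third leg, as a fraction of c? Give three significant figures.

Leg 1: γ = 1/√(1 − 0.537²) = 1/√0.7116 = 1.185; τ_1 = 4.908/1.185 = 4.140 years.
Leg 2: γ = 1/√(1 − 0.3624²) = 1/√0.8687 = 1.073; τ_2 = 38.94/1.073 = 36.29 years.
Leg 3: speed unknown; τ_3 = 49.78/γ_3.
Total proper time: 4.140 + 36.29 + τ_3 = 85.61, so τ_3 = 85.61 − 40.43 = 45.18 years.
γ_3 = 49.78/45.18 = 1.102; β = √(1 − 1/γ²) = √0.1764.

β = 0.420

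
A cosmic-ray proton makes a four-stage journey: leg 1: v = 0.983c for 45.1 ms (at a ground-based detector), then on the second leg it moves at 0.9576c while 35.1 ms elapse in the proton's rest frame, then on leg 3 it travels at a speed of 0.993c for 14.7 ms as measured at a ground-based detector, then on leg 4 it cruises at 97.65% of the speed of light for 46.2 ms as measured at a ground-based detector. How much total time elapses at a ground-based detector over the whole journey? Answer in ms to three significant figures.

Δt = 228 ms

Leg 1: 45.1 ms is already measured at a ground-based detector.
Leg 2: γ = 1/√(1 − 0.9576²) = 1/√0.08300 = 3.471; Δt_2 = 3.471 × 35.1 = 121.8 ms.
Leg 3: 14.7 ms is already measured at a ground-based detector.
Leg 4: 46.2 ms is already measured at a ground-based detector.
Total: 45.10 + 121.8 + 14.70 + 46.20 ms.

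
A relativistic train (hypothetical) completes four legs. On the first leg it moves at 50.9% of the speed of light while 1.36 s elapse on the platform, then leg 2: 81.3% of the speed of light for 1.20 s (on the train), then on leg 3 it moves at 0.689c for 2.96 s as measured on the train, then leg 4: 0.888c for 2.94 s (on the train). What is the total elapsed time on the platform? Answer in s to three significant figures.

Leg 1: 1.36 s is already measured on the platform.
Leg 2: β = 0.813; γ = 1/√(1 − 0.813²) = 1/√0.3390 = 1.717; Δt_2 = 1.717 × 1.20 = 2.061 s.
Leg 3: γ = 1/√(1 − 0.689²) = 1/√0.5253 = 1.380; Δt_3 = 1.380 × 2.96 = 4.084 s.
Leg 4: γ = 1/√(1 − 0.888²) = 1/√0.2115 = 2.175; Δt_4 = 2.175 × 2.94 = 6.393 s.
Total: 1.360 + 2.061 + 4.084 + 6.393 s.

Δt = 13.9 s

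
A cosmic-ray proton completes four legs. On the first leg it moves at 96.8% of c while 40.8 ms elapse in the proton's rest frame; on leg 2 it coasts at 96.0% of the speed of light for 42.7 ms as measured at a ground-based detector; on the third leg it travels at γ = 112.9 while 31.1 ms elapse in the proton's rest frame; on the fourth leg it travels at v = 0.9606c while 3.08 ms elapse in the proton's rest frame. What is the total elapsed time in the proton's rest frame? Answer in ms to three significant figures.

Leg 1: 40.8 ms is already measured in the proton's rest frame.
Leg 2: β = 0.960; γ = 1/√(1 − 0.960²) = 1/√0.07840 = 3.571; τ_2 = 42.7/3.571 = 11.96 ms.
Leg 3: 31.1 ms is already measured in the proton's rest frame.
Leg 4: 3.08 ms is already measured in the proton's rest frame.
Total: 40.80 + 11.96 + 31.10 + 3.080 ms.

τ = 86.9 ms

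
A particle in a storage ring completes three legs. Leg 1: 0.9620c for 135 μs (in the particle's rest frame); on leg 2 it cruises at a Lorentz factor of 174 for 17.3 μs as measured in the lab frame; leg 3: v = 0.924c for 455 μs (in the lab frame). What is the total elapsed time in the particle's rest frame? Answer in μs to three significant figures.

τ = 309 μs

Leg 1: 135 μs is already measured in the particle's rest frame.
Leg 2: γ = 174; τ_2 = 17.3/174.0 = 0.09943 μs.
Leg 3: γ = 1/√(1 − 0.924²) = 1/√0.1462 = 2.615; τ_3 = 455/2.615 = 174.0 μs.
Total: 135.0 + 0.09943 + 174.0 μs.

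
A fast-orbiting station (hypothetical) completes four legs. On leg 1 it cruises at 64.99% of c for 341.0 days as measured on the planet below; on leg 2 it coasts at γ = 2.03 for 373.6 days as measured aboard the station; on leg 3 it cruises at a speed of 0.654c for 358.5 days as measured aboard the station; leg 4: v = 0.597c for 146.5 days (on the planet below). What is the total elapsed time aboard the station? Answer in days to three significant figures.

τ = 1110 days

Leg 1: β = 0.6499; γ = 1/√(1 − 0.6499²) = 1/√0.5776 = 1.316; τ_1 = 341.0/1.316 = 259.2 days.
Leg 2: 373.6 days is already measured aboard the station.
Leg 3: 358.5 days is already measured aboard the station.
Leg 4: γ = 1/√(1 − 0.597²) = 1/√0.6436 = 1.247; τ_4 = 146.5/1.247 = 117.5 days.
Total: 259.2 + 373.6 + 358.5 + 117.5 days.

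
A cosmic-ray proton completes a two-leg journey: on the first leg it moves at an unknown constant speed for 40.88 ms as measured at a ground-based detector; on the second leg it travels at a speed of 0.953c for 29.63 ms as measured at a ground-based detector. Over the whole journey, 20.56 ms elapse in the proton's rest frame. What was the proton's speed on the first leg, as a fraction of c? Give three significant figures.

β = 0.959

Leg 1: speed unknown; τ_1 = 40.88/γ_1.
Leg 2: γ = 1/√(1 − 0.953²) = 1/√0.09179 = 3.301; τ_2 = 29.63/3.301 = 8.977 ms.
Total proper time: τ_1 + 8.977 = 20.56, so τ_1 = 20.56 − 8.977 = 11.58 ms.
γ_1 = 40.88/11.58 = 3.529; β = √(1 − 1/γ²) = √0.9197.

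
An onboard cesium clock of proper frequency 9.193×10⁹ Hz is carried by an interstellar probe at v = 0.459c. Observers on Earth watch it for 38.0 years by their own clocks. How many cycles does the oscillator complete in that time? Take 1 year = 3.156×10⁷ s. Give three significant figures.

N = 9.79×10¹⁸

γ = 1/√(1 − 0.459²) = 1/√0.7893 = 1.126
During 38.0 years of lab time, the oscillator's proper time advances by τ = Δt/γ = 38.0/1.126 = 33.76 years = 1.065×10⁹ s.
N = f × τ = 9.193×10⁹ × 1.065×10⁹ = 9.795×10¹⁸.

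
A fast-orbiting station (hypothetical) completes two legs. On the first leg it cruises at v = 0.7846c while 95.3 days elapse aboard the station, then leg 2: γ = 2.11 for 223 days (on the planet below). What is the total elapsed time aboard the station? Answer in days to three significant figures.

Leg 1: 95.3 days is already measured aboard the station.
Leg 2: γ = 2.11; τ_2 = 223/2.110 = 105.7 days.
Total: 95.30 + 105.7 days.

τ = 201 days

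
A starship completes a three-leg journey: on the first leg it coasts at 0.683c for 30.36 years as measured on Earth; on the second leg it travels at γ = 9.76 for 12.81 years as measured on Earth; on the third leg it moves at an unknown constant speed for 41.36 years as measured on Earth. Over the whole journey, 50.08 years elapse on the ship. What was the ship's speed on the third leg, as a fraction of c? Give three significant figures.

Leg 1: γ = 1/√(1 − 0.683²) = 1/√0.5335 = 1.369; τ_1 = 30.36/1.369 = 22.18 years.
Leg 2: γ = 9.76; τ_2 = 12.81/9.760 = 1.313 years.
Leg 3: speed unknown; τ_3 = 41.36/γ_3.
Total proper time: 22.18 + 1.313 + τ_3 = 50.08, so τ_3 = 50.08 − 23.49 = 26.59 years.
γ_3 = 41.36/26.59 = 1.555; β = √(1 − 1/γ²) = √0.5866.

β = 0.766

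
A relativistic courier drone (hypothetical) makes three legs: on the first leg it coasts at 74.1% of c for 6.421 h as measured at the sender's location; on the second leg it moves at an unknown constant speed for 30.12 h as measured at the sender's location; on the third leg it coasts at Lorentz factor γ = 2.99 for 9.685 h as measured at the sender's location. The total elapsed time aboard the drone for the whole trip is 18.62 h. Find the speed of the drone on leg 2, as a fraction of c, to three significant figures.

Leg 1: β = 0.741; γ = 1/√(1 − 0.741²) = 1/√0.4509 = 1.489; τ_1 = 6.421/1.489 = 4.312 h.
Leg 2: speed unknown; τ_2 = 30.12/γ_2.
Leg 3: γ = 2.99; τ_3 = 9.685/2.990 = 3.239 h.
Total proper time: 4.312 + τ_2 + 3.239 = 18.62, so τ_2 = 18.62 − 7.551 = 11.07 h.
γ_2 = 30.12/11.07 = 2.721; β = √(1 − 1/γ²) = √0.8649.

β = 0.930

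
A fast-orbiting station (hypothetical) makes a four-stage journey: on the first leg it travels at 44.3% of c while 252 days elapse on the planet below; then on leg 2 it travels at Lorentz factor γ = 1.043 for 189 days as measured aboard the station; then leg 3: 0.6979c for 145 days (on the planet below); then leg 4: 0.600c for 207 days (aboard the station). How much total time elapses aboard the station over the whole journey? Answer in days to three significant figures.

Leg 1: β = 0.443; γ = 1/√(1 − 0.443²) = 1/√0.8038 = 1.115; τ_1 = 252/1.115 = 225.9 days.
Leg 2: 189 days is already measured aboard the station.
Leg 3: γ = 1/√(1 − 0.6979²) = 1/√0.5129 = 1.396; τ_3 = 145/1.396 = 103.8 days.
Leg 4: 207 days is already measured aboard the station.
Total: 225.9 + 189.0 + 103.8 + 207.0 days.

τ = 726 days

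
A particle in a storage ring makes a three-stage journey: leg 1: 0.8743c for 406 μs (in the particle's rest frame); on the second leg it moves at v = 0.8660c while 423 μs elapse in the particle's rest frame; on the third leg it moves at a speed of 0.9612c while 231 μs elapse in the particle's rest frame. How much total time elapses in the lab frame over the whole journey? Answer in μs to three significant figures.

Leg 1: γ = 1/√(1 − 0.8743²) = 1/√0.2356 = 2.060; Δt_1 = 2.060 × 406 = 836.4 μs.
Leg 2: γ = 1/√(1 − 0.8660²) = 1/√0.2500 = 2.000; Δt_2 = 2.000 × 423 = 845.9 μs.
Leg 3: γ = 1/√(1 − 0.9612²) = 1/√0.07609 = 3.625; Δt_3 = 3.625 × 231 = 837.4 μs.
Total: 836.4 + 845.9 + 837.4 μs.

Δt = 2520 μs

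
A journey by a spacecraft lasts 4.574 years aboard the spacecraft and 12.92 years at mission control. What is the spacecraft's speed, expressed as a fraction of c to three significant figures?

v = 0.935c

The proper time is measured aboard the spacecraft (both events occur at the spacecraft's location); Δt is measured at mission control. γ = Δt/τ = 12.92/4.574 = 2.825.
β = √(1 − 1/γ²) = √(1 − 0.1253) = √0.8747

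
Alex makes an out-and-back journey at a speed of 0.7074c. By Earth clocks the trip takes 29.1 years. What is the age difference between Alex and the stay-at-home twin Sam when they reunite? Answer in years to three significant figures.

Δt − τ = 8.53 years

γ = 1/√(1 − 0.7074²) = 1/√0.4996 = 1.415
Alex's elapsed proper time: τ = 29.1/1.415 = 20.57 years.
Age gap = Δt − τ = 29.1 − 20.57 years.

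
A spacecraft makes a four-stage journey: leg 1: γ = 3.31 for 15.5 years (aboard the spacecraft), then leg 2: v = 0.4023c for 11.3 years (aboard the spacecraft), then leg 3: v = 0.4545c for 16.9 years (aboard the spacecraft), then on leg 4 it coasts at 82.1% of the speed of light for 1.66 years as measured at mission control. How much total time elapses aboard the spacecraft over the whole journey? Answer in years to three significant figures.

τ = 44.6 years

Leg 1: 15.5 years is already measured aboard the spacecraft.
Leg 2: 11.3 years is already measured aboard the spacecraft.
Leg 3: 16.9 years is already measured aboard the spacecraft.
Leg 4: β = 0.821; γ = 1/√(1 − 0.821²) = 1/√0.3260 = 1.752; τ_4 = 1.66/1.752 = 0.9477 years.
Total: 15.50 + 11.30 + 16.90 + 0.9477 years.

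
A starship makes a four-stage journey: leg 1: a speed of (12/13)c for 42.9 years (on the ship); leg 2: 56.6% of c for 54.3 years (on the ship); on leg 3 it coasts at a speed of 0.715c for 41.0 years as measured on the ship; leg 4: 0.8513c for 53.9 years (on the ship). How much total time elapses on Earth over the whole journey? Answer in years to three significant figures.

Δt = 339 years

Leg 1: γ = 1/√(1 − (12/13)²) = 13/5 = 2.600; Δt_1 = 2.600 × 42.9 = 111.5 years.
Leg 2: β = 0.566; γ = 1/√(1 − 0.566²) = 1/√0.6796 = 1.213; Δt_2 = 1.213 × 54.3 = 65.87 years.
Leg 3: γ = 1/√(1 − 0.715²) = 1/√0.4888 = 1.430; Δt_3 = 1.430 × 41.0 = 58.64 years.
Leg 4: γ = 1/√(1 − 0.8513²) = 1/√0.2753 = 1.906; Δt_4 = 1.906 × 53.9 = 102.7 years.
Total: 111.5 + 65.87 + 58.64 + 102.7 years.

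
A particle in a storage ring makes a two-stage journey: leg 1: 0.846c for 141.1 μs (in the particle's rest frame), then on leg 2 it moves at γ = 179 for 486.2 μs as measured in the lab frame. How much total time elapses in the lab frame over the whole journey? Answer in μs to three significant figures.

Δt = 751 μs

Leg 1: γ = 1/√(1 − 0.846²) = 1/√0.2843 = 1.876; Δt_1 = 1.876 × 141.1 = 264.6 μs.
Leg 2: 486.2 μs is already measured in the lab frame.
Total: 264.6 + 486.2 μs.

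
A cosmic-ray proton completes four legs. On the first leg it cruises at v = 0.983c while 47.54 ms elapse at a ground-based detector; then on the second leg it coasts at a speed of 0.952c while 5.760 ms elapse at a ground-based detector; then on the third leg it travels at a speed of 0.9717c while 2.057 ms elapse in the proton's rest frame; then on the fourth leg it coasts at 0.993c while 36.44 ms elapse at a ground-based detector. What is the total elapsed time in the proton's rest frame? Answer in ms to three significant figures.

Leg 1: γ = 1/√(1 − 0.983²) = 1/√0.03371 = 5.446; τ_1 = 47.54/5.446 = 8.729 ms.
Leg 2: γ = 1/√(1 − 0.952²) = 1/√0.09370 = 3.267; τ_2 = 5.760/3.267 = 1.763 ms.
Leg 3: 2.057 ms is already measured in the proton's rest frame.
Leg 4: γ = 1/√(1 − 0.993²) = 1/√0.01395 = 8.466; τ_4 = 36.44/8.466 = 4.304 ms.
Total: 8.729 + 1.763 + 2.057 + 4.304 ms.

τ = 16.9 ms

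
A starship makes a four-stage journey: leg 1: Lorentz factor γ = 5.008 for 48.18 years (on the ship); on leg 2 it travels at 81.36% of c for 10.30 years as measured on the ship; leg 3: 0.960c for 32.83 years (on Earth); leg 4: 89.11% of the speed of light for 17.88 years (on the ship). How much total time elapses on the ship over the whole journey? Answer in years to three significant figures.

Leg 1: 48.18 years is already measured on the ship.
Leg 2: 10.30 years is already measured on the ship.
Leg 3: γ = 1/√(1 − 0.960²) = 25/7 ≈ 3.571; τ_3 = 32.83/3.571 = 9.192 years.
Leg 4: 17.88 years is already measured on the ship.
Total: 48.18 + 10.30 + 9.192 + 17.88 years.

τ = 85.6 years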